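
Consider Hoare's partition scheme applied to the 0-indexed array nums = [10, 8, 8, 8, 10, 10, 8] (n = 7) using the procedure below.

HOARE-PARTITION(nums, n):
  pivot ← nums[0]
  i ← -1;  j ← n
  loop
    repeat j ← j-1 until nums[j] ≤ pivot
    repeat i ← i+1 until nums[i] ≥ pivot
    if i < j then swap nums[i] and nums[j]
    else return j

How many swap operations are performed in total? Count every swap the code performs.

pivot = nums[0] = 10; i = -1, j = 7
j→6 (nums[6]=8≤10), i→0 (nums[0]=10≥10); i<j, swap → [8, 8, 8, 8, 10, 10, 10]
j→5 (nums[5]=10≤10), i→4 (nums[4]=10≥10); i<j, swap → [8, 8, 8, 8, 10, 10, 10]
j→4, i→5; i≥j, return j=4. nums = [8, 8, 8, 8, 10, 10, 10]

2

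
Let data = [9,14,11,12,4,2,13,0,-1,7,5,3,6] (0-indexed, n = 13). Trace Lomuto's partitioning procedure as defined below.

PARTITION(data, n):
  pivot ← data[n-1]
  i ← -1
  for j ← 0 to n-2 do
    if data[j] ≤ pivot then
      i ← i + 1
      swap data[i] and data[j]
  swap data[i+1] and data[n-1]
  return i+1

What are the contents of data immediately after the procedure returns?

pivot = data[12] = 6; i = -1
j=0: data[0]=9 > 6 → no swap
j=1: data[1]=14 > 6 → no swap
j=2: data[2]=11 > 6 → no swap
j=3: data[3]=12 > 6 → no swap
j=4: data[4]=4 ≤ 6 → i=0, swap data[0],data[4] → [4,14,11,12,9,2,13,0,-1,7,5,3,6]
j=5: data[5]=2 ≤ 6 → i=1, swap data[1],data[5] → [4,2,11,12,9,14,13,0,-1,7,5,3,6]
j=6: data[6]=13 > 6 → no swap
j=7: data[7]=0 ≤ 6 → i=2, swap data[2],data[7] → [4,2,0,12,9,14,13,11,-1,7,5,3,6]
j=8: data[8]=-1 ≤ 6 → i=3, swap data[3],data[8] → [4,2,0,-1,9,14,13,11,12,7,5,3,6]
j=9: data[9]=7 > 6 → no swap
j=10: data[10]=5 ≤ 6 → i=4, swap data[4],data[10] → [4,2,0,-1,5,14,13,11,12,7,9,3,6]
j=11: data[11]=3 ≤ 6 → i=5, swap data[5],data[11] → [4,2,0,-1,5,3,13,11,12,7,9,14,6]
final swap data[6],data[12] → [4,2,0,-1,5,3,6,11,12,7,9,14,13]; return 6

[4,2,0,-1,5,3,6,11,12,7,9,14,13]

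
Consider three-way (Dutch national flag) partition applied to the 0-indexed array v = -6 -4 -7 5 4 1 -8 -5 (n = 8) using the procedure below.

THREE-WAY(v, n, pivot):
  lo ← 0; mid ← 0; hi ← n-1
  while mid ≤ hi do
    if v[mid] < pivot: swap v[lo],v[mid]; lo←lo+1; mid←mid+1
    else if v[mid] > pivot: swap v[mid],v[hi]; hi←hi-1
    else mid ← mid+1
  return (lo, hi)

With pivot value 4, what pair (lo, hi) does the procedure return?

pivot = 4; lo=0, mid=0, hi=7
v[mid]=-6<4: swap v[0],v[0]; lo=1,mid=1 → -6 -4 -7 5 4 1 -8 -5
v[mid]=-4<4: swap v[1],v[1]; lo=2,mid=2 → -6 -4 -7 5 4 1 -8 -5
v[mid]=-7<4: swap v[2],v[2]; lo=3,mid=3 → -6 -4 -7 5 4 1 -8 -5
v[mid]=5>4: swap v[3],v[7]; hi=6 → -6 -4 -7 -5 4 1 -8 5
v[mid]=-5<4: swap v[3],v[3]; lo=4,mid=4 → -6 -4 -7 -5 4 1 -8 5
v[mid]=4=4: mid=5
v[mid]=1<4: swap v[4],v[5]; lo=5,mid=6 → -6 -4 -7 -5 1 4 -8 5
v[mid]=-8<4: swap v[5],v[6]; lo=6,mid=7 → -6 -4 -7 -5 1 -8 4 5
end: lo=6, hi=6; v = -6 -4 -7 -5 1 -8 4 5

(6, 6)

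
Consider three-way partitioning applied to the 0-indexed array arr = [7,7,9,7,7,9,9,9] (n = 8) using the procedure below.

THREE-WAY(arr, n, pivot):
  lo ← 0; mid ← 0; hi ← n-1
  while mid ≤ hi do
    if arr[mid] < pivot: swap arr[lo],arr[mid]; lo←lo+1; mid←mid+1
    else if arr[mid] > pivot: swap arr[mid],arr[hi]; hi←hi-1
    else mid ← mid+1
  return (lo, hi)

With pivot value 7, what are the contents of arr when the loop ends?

[7,7,7,7,9,9,9,9]

pivot = 7; lo=0, mid=0, hi=7
arr[mid]=7=7: mid=1
arr[mid]=7=7: mid=2
arr[mid]=9>7: swap arr[2],arr[7]; hi=6 → [7,7,9,7,7,9,9,9]
arr[mid]=9>7: swap arr[2],arr[6]; hi=5 → [7,7,9,7,7,9,9,9]
arr[mid]=9>7: swap arr[2],arr[5]; hi=4 → [7,7,9,7,7,9,9,9]
arr[mid]=9>7: swap arr[2],arr[4]; hi=3 → [7,7,7,7,9,9,9,9]
arr[mid]=7=7: mid=3
arr[mid]=7=7: mid=4
end: lo=0, hi=3; arr = [7,7,7,7,9,9,9,9]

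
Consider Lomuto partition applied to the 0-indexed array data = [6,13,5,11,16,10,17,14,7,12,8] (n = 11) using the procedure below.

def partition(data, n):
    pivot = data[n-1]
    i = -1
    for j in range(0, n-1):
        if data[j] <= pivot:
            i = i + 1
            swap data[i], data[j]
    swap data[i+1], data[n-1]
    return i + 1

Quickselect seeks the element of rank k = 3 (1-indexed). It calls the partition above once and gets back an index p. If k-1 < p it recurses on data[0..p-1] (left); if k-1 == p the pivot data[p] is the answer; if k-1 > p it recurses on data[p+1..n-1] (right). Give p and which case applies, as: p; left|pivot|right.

pivot=8, i=-1
j=0: 6≤8, i=0, swap(0,0) ⇒ [6,13,5,11,16,10,17,14,7,12,8]
j=1: 13>8, skip
j=2: 5≤8, i=1, swap(1,2) ⇒ [6,5,13,11,16,10,17,14,7,12,8]
j=3: 11>8, skip
j=4: 16>8, skip
j=5: 10>8, skip
j=6: 17>8, skip
j=7: 14>8, skip
j=8: 7≤8, i=2, swap(2,8) ⇒ [6,5,7,11,16,10,17,14,13,12,8]
j=9: 12>8, skip
swap(3,10) ⇒ [6,5,7,8,16,10,17,14,13,12,11]; return 3
p = 3; k-1 = 2 < 3 ⇒ left

3; left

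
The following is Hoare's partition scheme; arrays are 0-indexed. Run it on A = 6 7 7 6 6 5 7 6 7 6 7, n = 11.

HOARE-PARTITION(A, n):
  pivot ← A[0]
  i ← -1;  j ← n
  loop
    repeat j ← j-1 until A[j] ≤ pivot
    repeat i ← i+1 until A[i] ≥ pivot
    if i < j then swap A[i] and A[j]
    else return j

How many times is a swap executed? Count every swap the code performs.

4

pivot=6
j stops at 9 (6), i stops at 0 (6); swap ⇒ 6 7 7 6 6 5 7 6 7 6 7
j stops at 7 (6), i stops at 1 (7); swap ⇒ 6 6 7 6 6 5 7 7 7 6 7
j stops at 5 (5), i stops at 2 (7); swap ⇒ 6 6 5 6 6 7 7 7 7 6 7
j stops at 4 (6), i stops at 3 (6); swap ⇒ 6 6 5 6 6 7 7 7 7 6 7
j stops at 3, i stops at 4; i≥j ⇒ return 3. A=6 6 5 6 6 7 7 7 7 6 7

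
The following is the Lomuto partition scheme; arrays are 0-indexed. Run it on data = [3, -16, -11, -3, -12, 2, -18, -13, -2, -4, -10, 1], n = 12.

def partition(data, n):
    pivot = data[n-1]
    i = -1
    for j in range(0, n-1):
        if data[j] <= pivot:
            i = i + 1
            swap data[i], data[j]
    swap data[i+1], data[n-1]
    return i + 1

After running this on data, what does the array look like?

[-16, -11, -3, -12, -18, -13, -2, -4, -10, 1, 3, 2]

pivot=1, i=-1
j=0: 3>1, skip
j=1: -16≤1, i=0, swap(0,1) ⇒ [-16, 3, -11, -3, -12, 2, -18, -13, -2, -4, -10, 1]
j=2: -11≤1, i=1, swap(1,2) ⇒ [-16, -11, 3, -3, -12, 2, -18, -13, -2, -4, -10, 1]
j=3: -3≤1, i=2, swap(2,3) ⇒ [-16, -11, -3, 3, -12, 2, -18, -13, -2, -4, -10, 1]
j=4: -12≤1, i=3, swap(3,4) ⇒ [-16, -11, -3, -12, 3, 2, -18, -13, -2, -4, -10, 1]
j=5: 2>1, skip
j=6: -18≤1, i=4, swap(4,6) ⇒ [-16, -11, -3, -12, -18, 2, 3, -13, -2, -4, -10, 1]
j=7: -13≤1, i=5, swap(5,7) ⇒ [-16, -11, -3, -12, -18, -13, 3, 2, -2, -4, -10, 1]
j=8: -2≤1, i=6, swap(6,8) ⇒ [-16, -11, -3, -12, -18, -13, -2, 2, 3, -4, -10, 1]
j=9: -4≤1, i=7, swap(7,9) ⇒ [-16, -11, -3, -12, -18, -13, -2, -4, 3, 2, -10, 1]
j=10: -10≤1, i=8, swap(8,10) ⇒ [-16, -11, -3, -12, -18, -13, -2, -4, -10, 2, 3, 1]
swap(9,11) ⇒ [-16, -11, -3, -12, -18, -13, -2, -4, -10, 1, 3, 2]; return 9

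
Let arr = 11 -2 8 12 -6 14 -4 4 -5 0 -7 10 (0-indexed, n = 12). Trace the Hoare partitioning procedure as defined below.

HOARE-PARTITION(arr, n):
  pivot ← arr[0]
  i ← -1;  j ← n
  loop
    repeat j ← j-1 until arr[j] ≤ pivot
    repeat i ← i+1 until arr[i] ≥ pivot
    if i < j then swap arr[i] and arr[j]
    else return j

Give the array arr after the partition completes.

pivot = arr[0] = 11; i = -1, j = 12
j→11 (arr[11]=10≤11), i→0 (arr[0]=11≥11); i<j, swap → 10 -2 8 12 -6 14 -4 4 -5 0 -7 11
j→10 (arr[10]=-7≤11), i→3 (arr[3]=12≥11); i<j, swap → 10 -2 8 -7 -6 14 -4 4 -5 0 12 11
j→9 (arr[9]=0≤11), i→5 (arr[5]=14≥11); i<j, swap → 10 -2 8 -7 -6 0 -4 4 -5 14 12 11
j→8, i→9; i≥j, return j=8. arr = 10 -2 8 -7 -6 0 -4 4 -5 14 12 11

10 -2 8 -7 -6 0 -4 4 -5 14 12 11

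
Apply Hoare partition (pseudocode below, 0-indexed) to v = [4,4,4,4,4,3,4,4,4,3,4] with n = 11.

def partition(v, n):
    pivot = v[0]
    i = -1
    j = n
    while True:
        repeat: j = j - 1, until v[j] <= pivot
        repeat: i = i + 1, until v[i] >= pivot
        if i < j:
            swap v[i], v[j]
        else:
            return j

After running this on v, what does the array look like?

[4,3,4,4,4,3,4,4,4,4,4]

pivot=4
j stops at 10 (4), i stops at 0 (4); swap ⇒ [4,4,4,4,4,3,4,4,4,3,4]
j stops at 9 (3), i stops at 1 (4); swap ⇒ [4,3,4,4,4,3,4,4,4,4,4]
j stops at 8 (4), i stops at 2 (4); swap ⇒ [4,3,4,4,4,3,4,4,4,4,4]
j stops at 7 (4), i stops at 3 (4); swap ⇒ [4,3,4,4,4,3,4,4,4,4,4]
j stops at 6 (4), i stops at 4 (4); swap ⇒ [4,3,4,4,4,3,4,4,4,4,4]
j stops at 5, i stops at 6; i≥j ⇒ return 5. v=[4,3,4,4,4,3,4,4,4,4,4]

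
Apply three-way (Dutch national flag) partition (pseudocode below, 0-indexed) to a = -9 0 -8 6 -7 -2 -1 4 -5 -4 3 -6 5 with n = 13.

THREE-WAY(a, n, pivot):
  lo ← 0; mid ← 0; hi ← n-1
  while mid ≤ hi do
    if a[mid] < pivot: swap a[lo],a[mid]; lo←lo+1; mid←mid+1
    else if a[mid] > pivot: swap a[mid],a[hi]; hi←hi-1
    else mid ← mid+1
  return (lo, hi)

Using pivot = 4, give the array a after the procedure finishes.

-9 0 -8 -6 -7 -2 -1 -5 -4 3 4 5 6

pivot = 4; lo=0, mid=0, hi=12
a[mid]=-9<4: swap a[0],a[0]; lo=1,mid=1 → -9 0 -8 6 -7 -2 -1 4 -5 -4 3 -6 5
a[mid]=0<4: swap a[1],a[1]; lo=2,mid=2 → -9 0 -8 6 -7 -2 -1 4 -5 -4 3 -6 5
a[mid]=-8<4: swap a[2],a[2]; lo=3,mid=3 → -9 0 -8 6 -7 -2 -1 4 -5 -4 3 -6 5
a[mid]=6>4: swap a[3],a[12]; hi=11 → -9 0 -8 5 -7 -2 -1 4 -5 -4 3 -6 6
a[mid]=5>4: swap a[3],a[11]; hi=10 → -9 0 -8 -6 -7 -2 -1 4 -5 -4 3 5 6
a[mid]=-6<4: swap a[3],a[3]; lo=4,mid=4 → -9 0 -8 -6 -7 -2 -1 4 -5 -4 3 5 6
a[mid]=-7<4: swap a[4],a[4]; lo=5,mid=5 → -9 0 -8 -6 -7 -2 -1 4 -5 -4 3 5 6
a[mid]=-2<4: swap a[5],a[5]; lo=6,mid=6 → -9 0 -8 -6 -7 -2 -1 4 -5 -4 3 5 6
a[mid]=-1<4: swap a[6],a[6]; lo=7,mid=7 → -9 0 -8 -6 -7 -2 -1 4 -5 -4 3 5 6
a[mid]=4=4: mid=8
a[mid]=-5<4: swap a[7],a[8]; lo=8,mid=9 → -9 0 -8 -6 -7 -2 -1 -5 4 -4 3 5 6
a[mid]=-4<4: swap a[8],a[9]; lo=9,mid=10 → -9 0 -8 -6 -7 -2 -1 -5 -4 4 3 5 6
a[mid]=3<4: swap a[9],a[10]; lo=10,mid=11 → -9 0 -8 -6 -7 -2 -1 -5 -4 3 4 5 6
end: lo=10, hi=10; a = -9 0 -8 -6 -7 -2 -1 -5 -4 3 4 5 6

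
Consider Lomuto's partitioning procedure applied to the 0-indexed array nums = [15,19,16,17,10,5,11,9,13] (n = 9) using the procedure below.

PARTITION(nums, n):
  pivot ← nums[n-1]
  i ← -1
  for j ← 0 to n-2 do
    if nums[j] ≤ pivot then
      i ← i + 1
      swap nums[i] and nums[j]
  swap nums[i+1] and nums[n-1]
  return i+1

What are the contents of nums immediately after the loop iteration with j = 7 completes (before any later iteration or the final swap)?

pivot=13, i=-1
j=0: 15>13, skip
j=1: 19>13, skip
j=2: 16>13, skip
j=3: 17>13, skip
j=4: 10≤13, i=0, swap(0,4) ⇒ [10,19,16,17,15,5,11,9,13]
j=5: 5≤13, i=1, swap(1,5) ⇒ [10,5,16,17,15,19,11,9,13]
j=6: 11≤13, i=2, swap(2,6) ⇒ [10,5,11,17,15,19,16,9,13]
j=7: 9≤13, i=3, swap(3,7) ⇒ [10,5,11,9,15,19,16,17,13]
(after j=7) nums = [10,5,11,9,15,19,16,17,13]

[10,5,11,9,15,19,16,17,13]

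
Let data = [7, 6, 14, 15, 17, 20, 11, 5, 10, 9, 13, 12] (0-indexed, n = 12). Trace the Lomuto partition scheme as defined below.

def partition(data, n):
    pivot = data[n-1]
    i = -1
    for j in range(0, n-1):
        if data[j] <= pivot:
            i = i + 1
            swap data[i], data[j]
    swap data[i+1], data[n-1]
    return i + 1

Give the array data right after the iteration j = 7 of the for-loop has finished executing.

[7, 6, 11, 5, 17, 20, 14, 15, 10, 9, 13, 12]

pivot=12, i=-1
j=0: 7≤12, i=0, swap(0,0) ⇒ [7, 6, 14, 15, 17, 20, 11, 5, 10, 9, 13, 12]
j=1: 6≤12, i=1, swap(1,1) ⇒ [7, 6, 14, 15, 17, 20, 11, 5, 10, 9, 13, 12]
j=2: 14>12, skip
j=3: 15>12, skip
j=4: 17>12, skip
j=5: 20>12, skip
j=6: 11≤12, i=2, swap(2,6) ⇒ [7, 6, 11, 15, 17, 20, 14, 5, 10, 9, 13, 12]
j=7: 5≤12, i=3, swap(3,7) ⇒ [7, 6, 11, 5, 17, 20, 14, 15, 10, 9, 13, 12]
(after j=7) data = [7, 6, 11, 5, 17, 20, 14, 15, 10, 9, 13, 12]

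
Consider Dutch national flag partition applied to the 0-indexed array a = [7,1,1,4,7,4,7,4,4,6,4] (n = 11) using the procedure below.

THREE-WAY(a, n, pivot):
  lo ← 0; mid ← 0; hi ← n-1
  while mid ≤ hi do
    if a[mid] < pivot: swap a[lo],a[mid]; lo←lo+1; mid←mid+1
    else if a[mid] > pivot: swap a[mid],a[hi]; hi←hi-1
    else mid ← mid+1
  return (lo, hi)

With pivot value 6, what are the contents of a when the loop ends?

[4,1,1,4,4,4,4,6,7,7,7]

pivot = 6; lo=0, mid=0, hi=10
a[mid]=7>6: swap a[0],a[10]; hi=9 → [4,1,1,4,7,4,7,4,4,6,7]
a[mid]=4<6: swap a[0],a[0]; lo=1,mid=1 → [4,1,1,4,7,4,7,4,4,6,7]
a[mid]=1<6: swap a[1],a[1]; lo=2,mid=2 → [4,1,1,4,7,4,7,4,4,6,7]
a[mid]=1<6: swap a[2],a[2]; lo=3,mid=3 → [4,1,1,4,7,4,7,4,4,6,7]
a[mid]=4<6: swap a[3],a[3]; lo=4,mid=4 → [4,1,1,4,7,4,7,4,4,6,7]
a[mid]=7>6: swap a[4],a[9]; hi=8 → [4,1,1,4,6,4,7,4,4,7,7]
a[mid]=6=6: mid=5
a[mid]=4<6: swap a[4],a[5]; lo=5,mid=6 → [4,1,1,4,4,6,7,4,4,7,7]
a[mid]=7>6: swap a[6],a[8]; hi=7 → [4,1,1,4,4,6,4,4,7,7,7]
a[mid]=4<6: swap a[5],a[6]; lo=6,mid=7 → [4,1,1,4,4,4,6,4,7,7,7]
a[mid]=4<6: swap a[6],a[7]; lo=7,mid=8 → [4,1,1,4,4,4,4,6,7,7,7]
end: lo=7, hi=7; a = [4,1,1,4,4,4,4,6,7,7,7]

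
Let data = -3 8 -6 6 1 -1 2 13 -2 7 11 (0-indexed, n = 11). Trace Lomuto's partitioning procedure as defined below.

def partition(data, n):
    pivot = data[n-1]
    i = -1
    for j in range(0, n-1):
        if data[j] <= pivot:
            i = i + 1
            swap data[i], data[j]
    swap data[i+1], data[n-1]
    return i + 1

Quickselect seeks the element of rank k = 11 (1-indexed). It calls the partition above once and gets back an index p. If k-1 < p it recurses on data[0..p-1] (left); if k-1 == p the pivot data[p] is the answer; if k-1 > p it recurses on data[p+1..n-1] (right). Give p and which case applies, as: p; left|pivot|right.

pivot = data[10] = 11; i = -1
j=0: data[0]=-3 ≤ 11 → i=0, swap data[0],data[0] (no change) → -3 8 -6 6 1 -1 2 13 -2 7 11
j=1: data[1]=8 ≤ 11 → i=1, swap data[1],data[1] (no change) → -3 8 -6 6 1 -1 2 13 -2 7 11
j=2: data[2]=-6 ≤ 11 → i=2, swap data[2],data[2] (no change) → -3 8 -6 6 1 -1 2 13 -2 7 11
j=3: data[3]=6 ≤ 11 → i=3, swap data[3],data[3] (no change) → -3 8 -6 6 1 -1 2 13 -2 7 11
j=4: data[4]=1 ≤ 11 → i=4, swap data[4],data[4] (no change) → -3 8 -6 6 1 -1 2 13 -2 7 11
j=5: data[5]=-1 ≤ 11 → i=5, swap data[5],data[5] (no change) → -3 8 -6 6 1 -1 2 13 -2 7 11
j=6: data[6]=2 ≤ 11 → i=6, swap data[6],data[6] (no change) → -3 8 -6 6 1 -1 2 13 -2 7 11
j=7: data[7]=13 > 11 → no swap
j=8: data[8]=-2 ≤ 11 → i=7, swap data[7],data[8] → -3 8 -6 6 1 -1 2 -2 13 7 11
j=9: data[9]=7 ≤ 11 → i=8, swap data[8],data[9] → -3 8 -6 6 1 -1 2 -2 7 13 11
final swap data[9],data[10] → -3 8 -6 6 1 -1 2 -2 7 11 13; return 9
p = 9; k-1 = 10 > 9 ⇒ right

9; right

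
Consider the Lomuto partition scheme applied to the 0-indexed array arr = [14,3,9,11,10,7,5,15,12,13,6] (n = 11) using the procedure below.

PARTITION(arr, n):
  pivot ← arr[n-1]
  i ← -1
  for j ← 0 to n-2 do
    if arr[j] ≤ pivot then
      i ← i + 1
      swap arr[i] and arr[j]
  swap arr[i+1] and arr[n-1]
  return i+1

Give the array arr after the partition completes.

[3,5,6,11,10,7,14,15,12,13,9]

pivot=6, i=-1
j=0: 14>6, skip
j=1: 3≤6, i=0, swap(0,1) ⇒ [3,14,9,11,10,7,5,15,12,13,6]
j=2: 9>6, skip
j=3: 11>6, skip
j=4: 10>6, skip
j=5: 7>6, skip
j=6: 5≤6, i=1, swap(1,6) ⇒ [3,5,9,11,10,7,14,15,12,13,6]
j=7: 15>6, skip
j=8: 12>6, skip
j=9: 13>6, skip
swap(2,10) ⇒ [3,5,6,11,10,7,14,15,12,13,9]; return 2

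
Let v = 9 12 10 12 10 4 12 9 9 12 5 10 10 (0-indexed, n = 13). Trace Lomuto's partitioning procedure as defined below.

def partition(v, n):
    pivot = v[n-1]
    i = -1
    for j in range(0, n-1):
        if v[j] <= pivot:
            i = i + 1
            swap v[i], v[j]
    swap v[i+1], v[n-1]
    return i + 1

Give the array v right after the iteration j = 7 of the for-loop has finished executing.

pivot = v[12] = 10; i = -1
j=0: v[0]=9 ≤ 10 → i=0, swap v[0],v[0] (no change) → 9 12 10 12 10 4 12 9 9 12 5 10 10
j=1: v[1]=12 > 10 → no swap
j=2: v[2]=10 ≤ 10 → i=1, swap v[1],v[2] → 9 10 12 12 10 4 12 9 9 12 5 10 10
j=3: v[3]=12 > 10 → no swap
j=4: v[4]=10 ≤ 10 → i=2, swap v[2],v[4] → 9 10 10 12 12 4 12 9 9 12 5 10 10
j=5: v[5]=4 ≤ 10 → i=3, swap v[3],v[5] → 9 10 10 4 12 12 12 9 9 12 5 10 10
j=6: v[6]=12 > 10 → no swap
j=7: v[7]=9 ≤ 10 → i=4, swap v[4],v[7] → 9 10 10 4 9 12 12 12 9 12 5 10 10
(after j=7) v = 9 10 10 4 9 12 12 12 9 12 5 10 10

9 10 10 4 9 12 12 12 9 12 5 10 10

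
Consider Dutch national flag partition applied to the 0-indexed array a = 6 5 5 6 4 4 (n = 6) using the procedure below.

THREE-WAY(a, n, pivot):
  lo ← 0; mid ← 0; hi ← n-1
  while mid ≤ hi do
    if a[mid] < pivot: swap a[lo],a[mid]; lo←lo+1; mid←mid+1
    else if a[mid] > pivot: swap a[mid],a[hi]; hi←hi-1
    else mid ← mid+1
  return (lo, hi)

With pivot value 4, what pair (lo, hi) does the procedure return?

(0, 1)

pivot = 4; lo=0, mid=0, hi=5
a[mid]=6>4: swap a[0],a[5]; hi=4 → 4 5 5 6 4 6
a[mid]=4=4: mid=1
a[mid]=5>4: swap a[1],a[4]; hi=3 → 4 4 5 6 5 6
a[mid]=4=4: mid=2
a[mid]=5>4: swap a[2],a[3]; hi=2 → 4 4 6 5 5 6
a[mid]=6>4: swap a[2],a[2]; hi=1 → 4 4 6 5 5 6
end: lo=0, hi=1; a = 4 4 6 5 5 6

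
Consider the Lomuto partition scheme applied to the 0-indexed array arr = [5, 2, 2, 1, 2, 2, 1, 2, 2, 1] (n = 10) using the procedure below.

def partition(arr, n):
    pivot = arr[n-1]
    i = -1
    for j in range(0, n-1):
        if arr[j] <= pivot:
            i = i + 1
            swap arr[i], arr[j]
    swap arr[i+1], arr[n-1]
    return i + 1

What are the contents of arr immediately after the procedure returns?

pivot = arr[9] = 1; i = -1
j=0: arr[0]=5 > 1 → no swap
j=1: arr[1]=2 > 1 → no swap
j=2: arr[2]=2 > 1 → no swap
j=3: arr[3]=1 ≤ 1 → i=0, swap arr[0],arr[3] → [1, 2, 2, 5, 2, 2, 1, 2, 2, 1]
j=4: arr[4]=2 > 1 → no swap
j=5: arr[5]=2 > 1 → no swap
j=6: arr[6]=1 ≤ 1 → i=1, swap arr[1],arr[6] → [1, 1, 2, 5, 2, 2, 2, 2, 2, 1]
j=7: arr[7]=2 > 1 → no swap
j=8: arr[8]=2 > 1 → no swap
final swap arr[2],arr[9] → [1, 1, 1, 5, 2, 2, 2, 2, 2, 2]; return 2

[1, 1, 1, 5, 2, 2, 2, 2, 2, 2]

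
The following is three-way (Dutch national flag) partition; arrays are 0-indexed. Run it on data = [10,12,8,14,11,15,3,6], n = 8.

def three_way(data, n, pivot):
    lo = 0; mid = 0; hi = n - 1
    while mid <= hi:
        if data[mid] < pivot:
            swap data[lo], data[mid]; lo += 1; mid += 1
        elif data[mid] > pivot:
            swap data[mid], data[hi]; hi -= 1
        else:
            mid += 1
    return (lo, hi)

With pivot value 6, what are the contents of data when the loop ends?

[3,6,14,11,15,8,12,10]

pivot = 6; lo=0, mid=0, hi=7
data[mid]=10>6: swap data[0],data[7]; hi=6 → [6,12,8,14,11,15,3,10]
data[mid]=6=6: mid=1
data[mid]=12>6: swap data[1],data[6]; hi=5 → [6,3,8,14,11,15,12,10]
data[mid]=3<6: swap data[0],data[1]; lo=1,mid=2 → [3,6,8,14,11,15,12,10]
data[mid]=8>6: swap data[2],data[5]; hi=4 → [3,6,15,14,11,8,12,10]
data[mid]=15>6: swap data[2],data[4]; hi=3 → [3,6,11,14,15,8,12,10]
data[mid]=11>6: swap data[2],data[3]; hi=2 → [3,6,14,11,15,8,12,10]
data[mid]=14>6: swap data[2],data[2]; hi=1 → [3,6,14,11,15,8,12,10]
end: lo=1, hi=1; data = [3,6,14,11,15,8,12,10]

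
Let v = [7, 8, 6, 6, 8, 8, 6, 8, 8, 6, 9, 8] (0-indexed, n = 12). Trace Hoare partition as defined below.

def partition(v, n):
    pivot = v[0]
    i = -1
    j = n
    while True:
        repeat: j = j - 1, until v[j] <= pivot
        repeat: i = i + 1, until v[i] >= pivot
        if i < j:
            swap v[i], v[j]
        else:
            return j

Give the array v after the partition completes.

[6, 6, 6, 6, 8, 8, 8, 8, 8, 7, 9, 8]

pivot = v[0] = 7; i = -1, j = 12
j→9 (v[9]=6≤7), i→0 (v[0]=7≥7); i<j, swap → [6, 8, 6, 6, 8, 8, 6, 8, 8, 7, 9, 8]
j→6 (v[6]=6≤7), i→1 (v[1]=8≥7); i<j, swap → [6, 6, 6, 6, 8, 8, 8, 8, 8, 7, 9, 8]
j→3, i→4; i≥j, return j=3. v = [6, 6, 6, 6, 8, 8, 8, 8, 8, 7, 9, 8]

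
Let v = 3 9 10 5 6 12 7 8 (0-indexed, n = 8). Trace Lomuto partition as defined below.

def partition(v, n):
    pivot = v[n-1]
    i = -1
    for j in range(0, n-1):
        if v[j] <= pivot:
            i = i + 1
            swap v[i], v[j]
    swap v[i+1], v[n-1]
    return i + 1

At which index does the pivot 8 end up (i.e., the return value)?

pivot = v[7] = 8; i = -1
j=0: v[0]=3 ≤ 8 → i=0, swap v[0],v[0] (no change) → 3 9 10 5 6 12 7 8
j=1: v[1]=9 > 8 → no swap
j=2: v[2]=10 > 8 → no swap
j=3: v[3]=5 ≤ 8 → i=1, swap v[1],v[3] → 3 5 10 9 6 12 7 8
j=4: v[4]=6 ≤ 8 → i=2, swap v[2],v[4] → 3 5 6 9 10 12 7 8
j=5: v[5]=12 > 8 → no swap
j=6: v[6]=7 ≤ 8 → i=3, swap v[3],v[6] → 3 5 6 7 10 12 9 8
final swap v[4],v[7] → 3 5 6 7 8 12 9 10; return 4

4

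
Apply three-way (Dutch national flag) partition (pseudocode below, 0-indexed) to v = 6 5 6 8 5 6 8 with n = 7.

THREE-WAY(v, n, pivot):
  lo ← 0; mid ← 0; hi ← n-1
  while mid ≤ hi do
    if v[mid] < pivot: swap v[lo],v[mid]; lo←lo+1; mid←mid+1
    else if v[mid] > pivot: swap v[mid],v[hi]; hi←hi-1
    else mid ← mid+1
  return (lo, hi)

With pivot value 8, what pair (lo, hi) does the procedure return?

pivot = 8; lo=0, mid=0, hi=6
v[mid]=6<8: swap v[0],v[0]; lo=1,mid=1 → 6 5 6 8 5 6 8
v[mid]=5<8: swap v[1],v[1]; lo=2,mid=2 → 6 5 6 8 5 6 8
v[mid]=6<8: swap v[2],v[2]; lo=3,mid=3 → 6 5 6 8 5 6 8
v[mid]=8=8: mid=4
v[mid]=5<8: swap v[3],v[4]; lo=4,mid=5 → 6 5 6 5 8 6 8
v[mid]=6<8: swap v[4],v[5]; lo=5,mid=6 → 6 5 6 5 6 8 8
v[mid]=8=8: mid=7
end: lo=5, hi=6; v = 6 5 6 5 6 8 8

(5, 6)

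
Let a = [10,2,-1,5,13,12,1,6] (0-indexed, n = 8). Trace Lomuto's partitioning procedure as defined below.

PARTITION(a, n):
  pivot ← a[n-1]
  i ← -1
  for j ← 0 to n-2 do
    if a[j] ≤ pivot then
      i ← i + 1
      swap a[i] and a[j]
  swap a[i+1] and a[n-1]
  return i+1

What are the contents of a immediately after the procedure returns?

pivot = a[7] = 6; i = -1
j=0: a[0]=10 > 6 → no swap
j=1: a[1]=2 ≤ 6 → i=0, swap a[0],a[1] → [2,10,-1,5,13,12,1,6]
j=2: a[2]=-1 ≤ 6 → i=1, swap a[1],a[2] → [2,-1,10,5,13,12,1,6]
j=3: a[3]=5 ≤ 6 → i=2, swap a[2],a[3] → [2,-1,5,10,13,12,1,6]
j=4: a[4]=13 > 6 → no swap
j=5: a[5]=12 > 6 → no swap
j=6: a[6]=1 ≤ 6 → i=3, swap a[3],a[6] → [2,-1,5,1,13,12,10,6]
final swap a[4],a[7] → [2,-1,5,1,6,12,10,13]; return 4

[2,-1,5,1,6,12,10,13]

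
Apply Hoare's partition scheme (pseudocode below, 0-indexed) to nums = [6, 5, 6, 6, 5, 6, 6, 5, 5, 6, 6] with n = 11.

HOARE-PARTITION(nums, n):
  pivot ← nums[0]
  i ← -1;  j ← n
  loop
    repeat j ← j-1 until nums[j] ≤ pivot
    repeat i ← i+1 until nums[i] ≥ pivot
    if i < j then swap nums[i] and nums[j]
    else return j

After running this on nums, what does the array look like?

[6, 5, 6, 5, 5, 5, 6, 6, 6, 6, 6]

pivot=6
j stops at 10 (6), i stops at 0 (6); swap ⇒ [6, 5, 6, 6, 5, 6, 6, 5, 5, 6, 6]
j stops at 9 (6), i stops at 2 (6); swap ⇒ [6, 5, 6, 6, 5, 6, 6, 5, 5, 6, 6]
j stops at 8 (5), i stops at 3 (6); swap ⇒ [6, 5, 6, 5, 5, 6, 6, 5, 6, 6, 6]
j stops at 7 (5), i stops at 5 (6); swap ⇒ [6, 5, 6, 5, 5, 5, 6, 6, 6, 6, 6]
j stops at 6, i stops at 6; i≥j ⇒ return 6. nums=[6, 5, 6, 5, 5, 5, 6, 6, 6, 6, 6]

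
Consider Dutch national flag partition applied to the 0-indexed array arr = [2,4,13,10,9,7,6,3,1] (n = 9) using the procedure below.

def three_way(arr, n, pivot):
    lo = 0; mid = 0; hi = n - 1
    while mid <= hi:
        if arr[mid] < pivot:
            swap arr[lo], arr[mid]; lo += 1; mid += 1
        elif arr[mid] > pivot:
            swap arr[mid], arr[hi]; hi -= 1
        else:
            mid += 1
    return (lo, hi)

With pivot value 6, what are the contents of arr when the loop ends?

pivot = 6; lo=0, mid=0, hi=8
arr[mid]=2<6: swap arr[0],arr[0]; lo=1,mid=1 → [2,4,13,10,9,7,6,3,1]
arr[mid]=4<6: swap arr[1],arr[1]; lo=2,mid=2 → [2,4,13,10,9,7,6,3,1]
arr[mid]=13>6: swap arr[2],arr[8]; hi=7 → [2,4,1,10,9,7,6,3,13]
arr[mid]=1<6: swap arr[2],arr[2]; lo=3,mid=3 → [2,4,1,10,9,7,6,3,13]
arr[mid]=10>6: swap arr[3],arr[7]; hi=6 → [2,4,1,3,9,7,6,10,13]
arr[mid]=3<6: swap arr[3],arr[3]; lo=4,mid=4 → [2,4,1,3,9,7,6,10,13]
arr[mid]=9>6: swap arr[4],arr[6]; hi=5 → [2,4,1,3,6,7,9,10,13]
arr[mid]=6=6: mid=5
arr[mid]=7>6: swap arr[5],arr[5]; hi=4 → [2,4,1,3,6,7,9,10,13]
end: lo=4, hi=4; arr = [2,4,1,3,6,7,9,10,13]

[2,4,1,3,6,7,9,10,13]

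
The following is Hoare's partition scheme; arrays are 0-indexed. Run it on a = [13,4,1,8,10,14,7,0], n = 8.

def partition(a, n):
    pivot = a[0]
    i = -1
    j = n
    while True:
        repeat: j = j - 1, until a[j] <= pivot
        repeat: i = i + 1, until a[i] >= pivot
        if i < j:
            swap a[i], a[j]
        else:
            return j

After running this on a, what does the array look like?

pivot=13
j stops at 7 (0), i stops at 0 (13); swap ⇒ [0,4,1,8,10,14,7,13]
j stops at 6 (7), i stops at 5 (14); swap ⇒ [0,4,1,8,10,7,14,13]
j stops at 5, i stops at 6; i≥j ⇒ return 5. a=[0,4,1,8,10,7,14,13]

[0,4,1,8,10,7,14,13]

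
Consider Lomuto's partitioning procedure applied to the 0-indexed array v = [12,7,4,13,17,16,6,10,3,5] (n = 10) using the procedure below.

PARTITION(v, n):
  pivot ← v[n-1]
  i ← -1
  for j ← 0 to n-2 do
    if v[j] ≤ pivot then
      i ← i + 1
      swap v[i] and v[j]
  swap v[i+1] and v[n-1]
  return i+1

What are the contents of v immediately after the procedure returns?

[4,3,5,13,17,16,6,10,7,12]

pivot=5, i=-1
j=0: 12>5, skip
j=1: 7>5, skip
j=2: 4≤5, i=0, swap(0,2) ⇒ [4,7,12,13,17,16,6,10,3,5]
j=3: 13>5, skip
j=4: 17>5, skip
j=5: 16>5, skip
j=6: 6>5, skip
j=7: 10>5, skip
j=8: 3≤5, i=1, swap(1,8) ⇒ [4,3,12,13,17,16,6,10,7,5]
swap(2,9) ⇒ [4,3,5,13,17,16,6,10,7,12]; return 2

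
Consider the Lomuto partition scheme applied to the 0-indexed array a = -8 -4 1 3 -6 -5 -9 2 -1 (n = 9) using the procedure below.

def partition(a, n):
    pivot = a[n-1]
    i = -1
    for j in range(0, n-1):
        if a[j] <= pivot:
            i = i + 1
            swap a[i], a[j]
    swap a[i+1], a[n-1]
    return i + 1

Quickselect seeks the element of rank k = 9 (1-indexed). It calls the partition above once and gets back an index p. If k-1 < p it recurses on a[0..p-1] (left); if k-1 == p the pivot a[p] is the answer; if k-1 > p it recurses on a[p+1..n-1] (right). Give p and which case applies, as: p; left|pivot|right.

5; right

pivot = a[8] = -1; i = -1
j=0: a[0]=-8 ≤ -1 → i=0, swap a[0],a[0] (no change) → -8 -4 1 3 -6 -5 -9 2 -1
j=1: a[1]=-4 ≤ -1 → i=1, swap a[1],a[1] (no change) → -8 -4 1 3 -6 -5 -9 2 -1
j=2: a[2]=1 > -1 → no swap
j=3: a[3]=3 > -1 → no swap
j=4: a[4]=-6 ≤ -1 → i=2, swap a[2],a[4] → -8 -4 -6 3 1 -5 -9 2 -1
j=5: a[5]=-5 ≤ -1 → i=3, swap a[3],a[5] → -8 -4 -6 -5 1 3 -9 2 -1
j=6: a[6]=-9 ≤ -1 → i=4, swap a[4],a[6] → -8 -4 -6 -5 -9 3 1 2 -1
j=7: a[7]=2 > -1 → no swap
final swap a[5],a[8] → -8 -4 -6 -5 -9 -1 1 2 3; return 5
p = 5; k-1 = 8 > 5 ⇒ right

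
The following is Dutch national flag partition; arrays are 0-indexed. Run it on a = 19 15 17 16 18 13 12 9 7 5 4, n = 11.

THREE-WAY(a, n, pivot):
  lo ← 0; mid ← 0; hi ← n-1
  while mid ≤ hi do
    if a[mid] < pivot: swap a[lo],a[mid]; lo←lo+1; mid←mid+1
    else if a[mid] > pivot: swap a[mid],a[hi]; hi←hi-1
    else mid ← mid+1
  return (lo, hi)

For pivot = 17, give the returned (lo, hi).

(8, 8)

lo=0 mid=0 hi=10
19>17: swap(0,10), hi=9 ⇒ 4 15 17 16 18 13 12 9 7 5 19
4<17: swap(0,0), lo=1 mid=1 ⇒ 4 15 17 16 18 13 12 9 7 5 19
15<17: swap(1,1), lo=2 mid=2 ⇒ 4 15 17 16 18 13 12 9 7 5 19
17=17: mid=3
16<17: swap(2,3), lo=3 mid=4 ⇒ 4 15 16 17 18 13 12 9 7 5 19
18>17: swap(4,9), hi=8 ⇒ 4 15 16 17 5 13 12 9 7 18 19
5<17: swap(3,4), lo=4 mid=5 ⇒ 4 15 16 5 17 13 12 9 7 18 19
13<17: swap(4,5), lo=5 mid=6 ⇒ 4 15 16 5 13 17 12 9 7 18 19
12<17: swap(5,6), lo=6 mid=7 ⇒ 4 15 16 5 13 12 17 9 7 18 19
9<17: swap(6,7), lo=7 mid=8 ⇒ 4 15 16 5 13 12 9 17 7 18 19
7<17: swap(7,8), lo=8 mid=9 ⇒ 4 15 16 5 13 12 9 7 17 18 19
done. lo=8 hi=8; a=4 15 16 5 13 12 9 7 17 18 19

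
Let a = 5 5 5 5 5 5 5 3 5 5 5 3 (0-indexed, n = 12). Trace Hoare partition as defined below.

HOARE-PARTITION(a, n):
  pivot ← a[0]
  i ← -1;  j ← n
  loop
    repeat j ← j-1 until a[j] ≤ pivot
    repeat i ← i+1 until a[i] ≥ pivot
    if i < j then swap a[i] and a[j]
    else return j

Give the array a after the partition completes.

3 5 5 5 3 5 5 5 5 5 5 5

pivot=5
j stops at 11 (3), i stops at 0 (5); swap ⇒ 3 5 5 5 5 5 5 3 5 5 5 5
j stops at 10 (5), i stops at 1 (5); swap ⇒ 3 5 5 5 5 5 5 3 5 5 5 5
j stops at 9 (5), i stops at 2 (5); swap ⇒ 3 5 5 5 5 5 5 3 5 5 5 5
j stops at 8 (5), i stops at 3 (5); swap ⇒ 3 5 5 5 5 5 5 3 5 5 5 5
j stops at 7 (3), i stops at 4 (5); swap ⇒ 3 5 5 5 3 5 5 5 5 5 5 5
j stops at 6 (5), i stops at 5 (5); swap ⇒ 3 5 5 5 3 5 5 5 5 5 5 5
j stops at 5, i stops at 6; i≥j ⇒ return 5. a=3 5 5 5 3 5 5 5 5 5 5 5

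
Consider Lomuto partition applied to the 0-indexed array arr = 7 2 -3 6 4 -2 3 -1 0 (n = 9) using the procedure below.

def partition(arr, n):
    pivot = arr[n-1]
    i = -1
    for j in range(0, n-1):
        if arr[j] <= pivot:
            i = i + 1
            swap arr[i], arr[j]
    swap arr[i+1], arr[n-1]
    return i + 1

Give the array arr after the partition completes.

pivot = arr[8] = 0; i = -1
j=0: arr[0]=7 > 0 → no swap
j=1: arr[1]=2 > 0 → no swap
j=2: arr[2]=-3 ≤ 0 → i=0, swap arr[0],arr[2] → -3 2 7 6 4 -2 3 -1 0
j=3: arr[3]=6 > 0 → no swap
j=4: arr[4]=4 > 0 → no swap
j=5: arr[5]=-2 ≤ 0 → i=1, swap arr[1],arr[5] → -3 -2 7 6 4 2 3 -1 0
j=6: arr[6]=3 > 0 → no swap
j=7: arr[7]=-1 ≤ 0 → i=2, swap arr[2],arr[7] → -3 -2 -1 6 4 2 3 7 0
final swap arr[3],arr[8] → -3 -2 -1 0 4 2 3 7 6; return 3

-3 -2 -1 0 4 2 3 7 6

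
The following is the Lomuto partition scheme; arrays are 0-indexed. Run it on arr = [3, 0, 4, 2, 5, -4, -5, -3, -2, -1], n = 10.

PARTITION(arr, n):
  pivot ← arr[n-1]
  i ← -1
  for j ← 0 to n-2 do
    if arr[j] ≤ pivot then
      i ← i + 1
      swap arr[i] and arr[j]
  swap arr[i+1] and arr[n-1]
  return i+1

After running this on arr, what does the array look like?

pivot = arr[9] = -1; i = -1
j=0: arr[0]=3 > -1 → no swap
j=1: arr[1]=0 > -1 → no swap
j=2: arr[2]=4 > -1 → no swap
j=3: arr[3]=2 > -1 → no swap
j=4: arr[4]=5 > -1 → no swap
j=5: arr[5]=-4 ≤ -1 → i=0, swap arr[0],arr[5] → [-4, 0, 4, 2, 5, 3, -5, -3, -2, -1]
j=6: arr[6]=-5 ≤ -1 → i=1, swap arr[1],arr[6] → [-4, -5, 4, 2, 5, 3, 0, -3, -2, -1]
j=7: arr[7]=-3 ≤ -1 → i=2, swap arr[2],arr[7] → [-4, -5, -3, 2, 5, 3, 0, 4, -2, -1]
j=8: arr[8]=-2 ≤ -1 → i=3, swap arr[3],arr[8] → [-4, -5, -3, -2, 5, 3, 0, 4, 2, -1]
final swap arr[4],arr[9] → [-4, -5, -3, -2, -1, 3, 0, 4, 2, 5]; return 4

[-4, -5, -3, -2, -1, 3, 0, 4, 2, 5]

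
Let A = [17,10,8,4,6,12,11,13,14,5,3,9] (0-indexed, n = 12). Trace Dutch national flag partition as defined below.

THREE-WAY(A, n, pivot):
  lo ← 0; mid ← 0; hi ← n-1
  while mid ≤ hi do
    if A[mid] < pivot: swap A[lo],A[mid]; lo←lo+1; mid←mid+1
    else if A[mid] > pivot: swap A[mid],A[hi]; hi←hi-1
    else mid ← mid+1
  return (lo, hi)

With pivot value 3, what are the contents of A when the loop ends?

[3,8,4,6,12,11,13,14,5,10,9,17]

lo=0 mid=0 hi=11
17>3: swap(0,11), hi=10 ⇒ [9,10,8,4,6,12,11,13,14,5,3,17]
9>3: swap(0,10), hi=9 ⇒ [3,10,8,4,6,12,11,13,14,5,9,17]
3=3: mid=1
10>3: swap(1,9), hi=8 ⇒ [3,5,8,4,6,12,11,13,14,10,9,17]
5>3: swap(1,8), hi=7 ⇒ [3,14,8,4,6,12,11,13,5,10,9,17]
14>3: swap(1,7), hi=6 ⇒ [3,13,8,4,6,12,11,14,5,10,9,17]
13>3: swap(1,6), hi=5 ⇒ [3,11,8,4,6,12,13,14,5,10,9,17]
11>3: swap(1,5), hi=4 ⇒ [3,12,8,4,6,11,13,14,5,10,9,17]
12>3: swap(1,4), hi=3 ⇒ [3,6,8,4,12,11,13,14,5,10,9,17]
6>3: swap(1,3), hi=2 ⇒ [3,4,8,6,12,11,13,14,5,10,9,17]
4>3: swap(1,2), hi=1 ⇒ [3,8,4,6,12,11,13,14,5,10,9,17]
8>3: swap(1,1), hi=0 ⇒ [3,8,4,6,12,11,13,14,5,10,9,17]
done. lo=0 hi=0; A=[3,8,4,6,12,11,13,14,5,10,9,17]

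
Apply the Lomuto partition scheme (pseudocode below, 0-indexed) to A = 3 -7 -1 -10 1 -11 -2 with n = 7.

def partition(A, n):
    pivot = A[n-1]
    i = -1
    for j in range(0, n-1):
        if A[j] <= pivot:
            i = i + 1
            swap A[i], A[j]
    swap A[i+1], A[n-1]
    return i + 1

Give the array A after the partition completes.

-7 -10 -11 -2 1 -1 3

pivot=-2, i=-1
j=0: 3>-2, skip
j=1: -7≤-2, i=0, swap(0,1) ⇒ -7 3 -1 -10 1 -11 -2
j=2: -1>-2, skip
j=3: -10≤-2, i=1, swap(1,3) ⇒ -7 -10 -1 3 1 -11 -2
j=4: 1>-2, skip
j=5: -11≤-2, i=2, swap(2,5) ⇒ -7 -10 -11 3 1 -1 -2
swap(3,6) ⇒ -7 -10 -11 -2 1 -1 3; return 3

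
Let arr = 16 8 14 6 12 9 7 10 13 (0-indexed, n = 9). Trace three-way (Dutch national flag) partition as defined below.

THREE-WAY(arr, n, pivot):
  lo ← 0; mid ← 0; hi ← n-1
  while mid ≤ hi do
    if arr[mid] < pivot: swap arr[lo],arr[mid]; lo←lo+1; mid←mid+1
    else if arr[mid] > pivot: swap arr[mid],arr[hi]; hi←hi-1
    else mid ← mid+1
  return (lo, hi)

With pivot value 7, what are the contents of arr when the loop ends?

6 7 14 12 9 8 10 13 16

pivot = 7; lo=0, mid=0, hi=8
arr[mid]=16>7: swap arr[0],arr[8]; hi=7 → 13 8 14 6 12 9 7 10 16
arr[mid]=13>7: swap arr[0],arr[7]; hi=6 → 10 8 14 6 12 9 7 13 16
arr[mid]=10>7: swap arr[0],arr[6]; hi=5 → 7 8 14 6 12 9 10 13 16
arr[mid]=7=7: mid=1
arr[mid]=8>7: swap arr[1],arr[5]; hi=4 → 7 9 14 6 12 8 10 13 16
arr[mid]=9>7: swap arr[1],arr[4]; hi=3 → 7 12 14 6 9 8 10 13 16
arr[mid]=12>7: swap arr[1],arr[3]; hi=2 → 7 6 14 12 9 8 10 13 16
arr[mid]=6<7: swap arr[0],arr[1]; lo=1,mid=2 → 6 7 14 12 9 8 10 13 16
arr[mid]=14>7: swap arr[2],arr[2]; hi=1 → 6 7 14 12 9 8 10 13 16
end: lo=1, hi=1; arr = 6 7 14 12 9 8 10 13 16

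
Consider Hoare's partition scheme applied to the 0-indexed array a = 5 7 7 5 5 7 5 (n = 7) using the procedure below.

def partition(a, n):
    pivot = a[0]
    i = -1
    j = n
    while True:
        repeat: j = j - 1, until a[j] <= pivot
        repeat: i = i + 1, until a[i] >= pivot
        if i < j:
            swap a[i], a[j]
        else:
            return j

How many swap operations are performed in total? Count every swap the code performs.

pivot = a[0] = 5; i = -1, j = 7
j→6 (a[6]=5≤5), i→0 (a[0]=5≥5); i<j, swap → 5 7 7 5 5 7 5
j→4 (a[4]=5≤5), i→1 (a[1]=7≥5); i<j, swap → 5 5 7 5 7 7 5
j→3 (a[3]=5≤5), i→2 (a[2]=7≥5); i<j, swap → 5 5 5 7 7 7 5
j→2, i→3; i≥j, return j=2. a = 5 5 5 7 7 7 5

3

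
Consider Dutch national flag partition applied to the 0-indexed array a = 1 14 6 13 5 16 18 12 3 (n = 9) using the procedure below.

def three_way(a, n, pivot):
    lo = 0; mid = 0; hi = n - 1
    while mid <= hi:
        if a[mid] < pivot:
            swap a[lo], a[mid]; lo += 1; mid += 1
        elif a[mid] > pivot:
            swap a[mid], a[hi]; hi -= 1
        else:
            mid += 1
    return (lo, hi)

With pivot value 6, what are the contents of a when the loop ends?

lo=0 mid=0 hi=8
1<6: swap(0,0), lo=1 mid=1 ⇒ 1 14 6 13 5 16 18 12 3
14>6: swap(1,8), hi=7 ⇒ 1 3 6 13 5 16 18 12 14
3<6: swap(1,1), lo=2 mid=2 ⇒ 1 3 6 13 5 16 18 12 14
6=6: mid=3
13>6: swap(3,7), hi=6 ⇒ 1 3 6 12 5 16 18 13 14
12>6: swap(3,6), hi=5 ⇒ 1 3 6 18 5 16 12 13 14
18>6: swap(3,5), hi=4 ⇒ 1 3 6 16 5 18 12 13 14
16>6: swap(3,4), hi=3 ⇒ 1 3 6 5 16 18 12 13 14
5<6: swap(2,3), lo=3 mid=4 ⇒ 1 3 5 6 16 18 12 13 14
done. lo=3 hi=3; a=1 3 5 6 16 18 12 13 14

1 3 5 6 16 18 12 13 14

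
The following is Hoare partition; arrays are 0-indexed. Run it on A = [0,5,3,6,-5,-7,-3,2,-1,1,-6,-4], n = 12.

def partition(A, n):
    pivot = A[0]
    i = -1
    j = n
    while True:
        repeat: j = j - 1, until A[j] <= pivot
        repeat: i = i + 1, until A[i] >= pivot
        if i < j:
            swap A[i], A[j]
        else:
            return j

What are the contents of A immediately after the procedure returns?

pivot = A[0] = 0; i = -1, j = 12
j→11 (A[11]=-4≤0), i→0 (A[0]=0≥0); i<j, swap → [-4,5,3,6,-5,-7,-3,2,-1,1,-6,0]
j→10 (A[10]=-6≤0), i→1 (A[1]=5≥0); i<j, swap → [-4,-6,3,6,-5,-7,-3,2,-1,1,5,0]
j→8 (A[8]=-1≤0), i→2 (A[2]=3≥0); i<j, swap → [-4,-6,-1,6,-5,-7,-3,2,3,1,5,0]
j→6 (A[6]=-3≤0), i→3 (A[3]=6≥0); i<j, swap → [-4,-6,-1,-3,-5,-7,6,2,3,1,5,0]
j→5, i→6; i≥j, return j=5. A = [-4,-6,-1,-3,-5,-7,6,2,3,1,5,0]

[-4,-6,-1,-3,-5,-7,6,2,3,1,5,0]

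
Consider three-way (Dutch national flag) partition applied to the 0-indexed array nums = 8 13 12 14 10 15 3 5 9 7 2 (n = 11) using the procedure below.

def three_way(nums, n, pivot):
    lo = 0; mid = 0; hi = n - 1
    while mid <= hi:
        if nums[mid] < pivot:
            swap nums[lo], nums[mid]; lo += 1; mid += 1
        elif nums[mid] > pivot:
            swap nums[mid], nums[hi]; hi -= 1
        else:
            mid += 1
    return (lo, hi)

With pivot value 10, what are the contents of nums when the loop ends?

pivot = 10; lo=0, mid=0, hi=10
nums[mid]=8<10: swap nums[0],nums[0]; lo=1,mid=1 → 8 13 12 14 10 15 3 5 9 7 2
nums[mid]=13>10: swap nums[1],nums[10]; hi=9 → 8 2 12 14 10 15 3 5 9 7 13
nums[mid]=2<10: swap nums[1],nums[1]; lo=2,mid=2 → 8 2 12 14 10 15 3 5 9 7 13
nums[mid]=12>10: swap nums[2],nums[9]; hi=8 → 8 2 7 14 10 15 3 5 9 12 13
nums[mid]=7<10: swap nums[2],nums[2]; lo=3,mid=3 → 8 2 7 14 10 15 3 5 9 12 13
nums[mid]=14>10: swap nums[3],nums[8]; hi=7 → 8 2 7 9 10 15 3 5 14 12 13
nums[mid]=9<10: swap nums[3],nums[3]; lo=4,mid=4 → 8 2 7 9 10 15 3 5 14 12 13
nums[mid]=10=10: mid=5
nums[mid]=15>10: swap nums[5],nums[7]; hi=6 → 8 2 7 9 10 5 3 15 14 12 13
nums[mid]=5<10: swap nums[4],nums[5]; lo=5,mid=6 → 8 2 7 9 5 10 3 15 14 12 13
nums[mid]=3<10: swap nums[5],nums[6]; lo=6,mid=7 → 8 2 7 9 5 3 10 15 14 12 13
end: lo=6, hi=6; nums = 8 2 7 9 5 3 10 15 14 12 13

8 2 7 9 5 3 10 15 14 12 13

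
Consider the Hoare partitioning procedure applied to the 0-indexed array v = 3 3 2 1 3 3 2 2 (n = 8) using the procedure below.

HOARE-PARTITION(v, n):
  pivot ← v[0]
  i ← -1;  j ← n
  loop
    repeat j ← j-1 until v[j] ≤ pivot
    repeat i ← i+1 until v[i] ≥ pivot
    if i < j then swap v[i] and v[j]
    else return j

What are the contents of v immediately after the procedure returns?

2 2 2 1 3 3 3 3

pivot = v[0] = 3; i = -1, j = 8
j→7 (v[7]=2≤3), i→0 (v[0]=3≥3); i<j, swap → 2 3 2 1 3 3 2 3
j→6 (v[6]=2≤3), i→1 (v[1]=3≥3); i<j, swap → 2 2 2 1 3 3 3 3
j→5 (v[5]=3≤3), i→4 (v[4]=3≥3); i<j, swap → 2 2 2 1 3 3 3 3
j→4, i→5; i≥j, return j=4. v = 2 2 2 1 3 3 3 3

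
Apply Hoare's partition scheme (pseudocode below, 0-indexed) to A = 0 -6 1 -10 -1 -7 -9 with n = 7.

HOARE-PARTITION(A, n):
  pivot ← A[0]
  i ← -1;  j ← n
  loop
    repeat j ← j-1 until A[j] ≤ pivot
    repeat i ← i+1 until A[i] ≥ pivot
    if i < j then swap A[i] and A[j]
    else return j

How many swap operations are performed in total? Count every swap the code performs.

2

pivot=0
j stops at 6 (-9), i stops at 0 (0); swap ⇒ -9 -6 1 -10 -1 -7 0
j stops at 5 (-7), i stops at 2 (1); swap ⇒ -9 -6 -7 -10 -1 1 0
j stops at 4, i stops at 5; i≥j ⇒ return 4. A=-9 -6 -7 -10 -1 1 0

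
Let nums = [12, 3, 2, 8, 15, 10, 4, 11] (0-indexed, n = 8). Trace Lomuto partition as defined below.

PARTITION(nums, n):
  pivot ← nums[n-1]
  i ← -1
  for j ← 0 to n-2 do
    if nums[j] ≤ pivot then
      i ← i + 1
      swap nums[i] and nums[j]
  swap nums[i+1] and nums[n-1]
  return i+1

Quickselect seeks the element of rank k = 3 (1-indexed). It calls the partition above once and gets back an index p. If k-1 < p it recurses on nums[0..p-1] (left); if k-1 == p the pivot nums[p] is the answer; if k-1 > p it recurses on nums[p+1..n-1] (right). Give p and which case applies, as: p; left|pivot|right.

pivot = nums[7] = 11; i = -1
j=0: nums[0]=12 > 11 → no swap
j=1: nums[1]=3 ≤ 11 → i=0, swap nums[0],nums[1] → [3, 12, 2, 8, 15, 10, 4, 11]
j=2: nums[2]=2 ≤ 11 → i=1, swap nums[1],nums[2] → [3, 2, 12, 8, 15, 10, 4, 11]
j=3: nums[3]=8 ≤ 11 → i=2, swap nums[2],nums[3] → [3, 2, 8, 12, 15, 10, 4, 11]
j=4: nums[4]=15 > 11 → no swap
j=5: nums[5]=10 ≤ 11 → i=3, swap nums[3],nums[5] → [3, 2, 8, 10, 15, 12, 4, 11]
j=6: nums[6]=4 ≤ 11 → i=4, swap nums[4],nums[6] → [3, 2, 8, 10, 4, 12, 15, 11]
final swap nums[5],nums[7] → [3, 2, 8, 10, 4, 11, 15, 12]; return 5
p = 5; k-1 = 2 < 5 ⇒ left

5; left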